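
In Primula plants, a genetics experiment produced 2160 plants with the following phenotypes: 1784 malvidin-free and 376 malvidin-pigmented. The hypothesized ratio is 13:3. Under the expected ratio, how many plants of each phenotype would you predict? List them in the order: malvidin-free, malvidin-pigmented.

1755, 405

The 13:3 ratio has 16 parts, so with N = 2160 the expected counts are:
  malvidin-free: 2160 × 13/16 = 1755
  malvidin-pigmented: 2160 × 3/16 = 405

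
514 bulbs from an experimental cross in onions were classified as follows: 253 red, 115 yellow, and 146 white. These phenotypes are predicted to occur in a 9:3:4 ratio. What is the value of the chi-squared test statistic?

The 9:3:4 ratio has 16 parts, so with N = 514 the expected counts are:
  red: 514 × 9/16 = 289.125
  yellow: 514 × 3/16 = 96.375
  white: 514 × 4/16 = 128.5
χ² = Σ (O − E)² / E
  red: (253 − 289.125)² / 289.125 = 4.5137
  yellow: (115 − 96.375)² / 96.375 = 3.5994
  white: (146 − 128.5)² / 128.5 = 2.3833
χ² = 4.5137 + 3.5994 + 2.3833 = 10.4964 ≈ 10.496

10.496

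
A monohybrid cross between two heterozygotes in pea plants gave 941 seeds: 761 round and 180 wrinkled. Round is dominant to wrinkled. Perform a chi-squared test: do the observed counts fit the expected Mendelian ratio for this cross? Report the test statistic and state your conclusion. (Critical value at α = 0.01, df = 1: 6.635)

For a monohybrid cross between heterozygotes with complete dominance, the expected phenotypic ratio is 3:1.
Expected counts for N = 941 under a 3:1 ratio (total parts = 4):
  round: 941 × 3/4 = 705.75
  wrinkled: 941 × 1/4 = 235.25
χ² = Σ (O − E)² / E
  round: (761 − 705.75)² / 705.75 = 4.3253
  wrinkled: (180 − 235.25)² / 235.25 = 12.9758
χ² = 4.3253 + 12.9758 = 17.3011 ≈ 17.301
Degrees of freedom = 2 − 1 = 1; critical value at α = 0.01 is 6.635.
Since 17.301 > 6.635, we reject the null hypothesis — the data do not fit the 3:1 ratio.

17.301; not consistent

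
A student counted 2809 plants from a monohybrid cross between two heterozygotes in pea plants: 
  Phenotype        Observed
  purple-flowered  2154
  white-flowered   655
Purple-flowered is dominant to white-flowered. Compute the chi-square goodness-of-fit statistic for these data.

For a monohybrid cross between heterozygotes with complete dominance, the expected phenotypic ratio is 3:1.
Expected counts for N = 2809 under a 3:1 ratio (total parts = 4):
  purple-flowered: 2809 × 3/4 = 2106.75
  white-flowered: 2809 × 1/4 = 702.25
χ² = Σ (O − E)² / E
  purple-flowered: (2154 − 2106.75)² / 2106.75 = 1.0597
  white-flowered: (655 − 702.25)² / 702.25 = 3.1792
χ² = 1.0597 + 3.1792 = 4.2389 ≈ 4.239

4.239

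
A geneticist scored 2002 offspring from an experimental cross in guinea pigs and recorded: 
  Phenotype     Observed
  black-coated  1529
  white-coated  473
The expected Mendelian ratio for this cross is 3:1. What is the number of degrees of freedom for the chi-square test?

A goodness-of-fit test with 2 phenotype classes has df = 2 − 1 = 1.

1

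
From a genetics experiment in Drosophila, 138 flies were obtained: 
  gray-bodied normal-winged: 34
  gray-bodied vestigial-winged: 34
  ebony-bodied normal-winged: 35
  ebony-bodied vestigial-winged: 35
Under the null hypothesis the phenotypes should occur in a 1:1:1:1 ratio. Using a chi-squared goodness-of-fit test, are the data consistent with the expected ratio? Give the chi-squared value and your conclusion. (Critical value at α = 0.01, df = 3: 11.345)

Total ratio parts = 4. Expected numbers out of 138:
  gray-bodied normal-winged: 138 × 1/4 = 34.5
  gray-bodied vestigial-winged: 138 × 1/4 = 34.5
  ebony-bodied normal-winged: 138 × 1/4 = 34.5
  ebony-bodied vestigial-winged: 138 × 1/4 = 34.5
χ² = Σ (O − E)² / E
  gray-bodied normal-winged: (34 − 34.5)² / 34.5 = 0.0072
  gray-bodied vestigial-winged: (34 − 34.5)² / 34.5 = 0.0072
  ebony-bodied normal-winged: (35 − 34.5)² / 34.5 = 0.0072
  ebony-bodied vestigial-winged: (35 − 34.5)² / 34.5 = 0.0072
χ² = 0.0072 + 0.0072 + 0.0072 + 0.0072 = 0.0288 ≈ 0.029
Degrees of freedom = 4 − 1 = 3; critical value at α = 0.01 is 11.345.
Since 0.029 < 11.345, we fail to reject the null hypothesis — the data are consistent with the 1:1:1:1 ratio.

0.029; consistent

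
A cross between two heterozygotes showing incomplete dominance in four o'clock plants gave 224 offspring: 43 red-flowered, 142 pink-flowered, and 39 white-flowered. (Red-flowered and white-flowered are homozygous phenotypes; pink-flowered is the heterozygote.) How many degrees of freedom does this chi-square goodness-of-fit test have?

2

With incomplete dominance, a heterozygote × heterozygote cross gives a 1:2:1 phenotypic ratio.
A goodness-of-fit test with 3 phenotype classes has df = 3 − 1 = 2.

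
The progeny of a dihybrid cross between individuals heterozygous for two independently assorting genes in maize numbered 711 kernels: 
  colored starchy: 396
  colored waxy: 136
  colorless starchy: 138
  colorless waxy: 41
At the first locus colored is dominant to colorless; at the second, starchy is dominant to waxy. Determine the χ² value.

A dihybrid F₂ with independent assortment and complete dominance at both loci gives a 9:3:3:1 phenotypic ratio.
Expected counts for N = 711 under a 9:3:3:1 ratio (total parts = 16):
  colored starchy: 711 × 9/16 = 399.9375
  colored waxy: 711 × 3/16 = 133.3125
  colorless starchy: 711 × 3/16 = 133.3125
  colorless waxy: 711 × 1/16 = 44.4375
χ² = Σ (O − E)² / E
  colored starchy: (396 − 399.9375)² / 399.9375 = 0.0388
  colored waxy: (136 − 133.3125)² / 133.3125 = 0.0542
  colorless starchy: (138 − 133.3125)² / 133.3125 = 0.1648
  colorless waxy: (41 − 44.4375)² / 44.4375 = 0.2659
χ² = 0.0388 + 0.0542 + 0.1648 + 0.2659 = 0.5237 ≈ 0.524

0.524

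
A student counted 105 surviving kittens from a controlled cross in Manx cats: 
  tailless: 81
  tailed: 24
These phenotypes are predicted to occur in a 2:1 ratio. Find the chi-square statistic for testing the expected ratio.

Under the 2:1 hypothesis (Σ ratio = 3, N = 105):
  tailless: 105 × 2/3 = 70
  tailed: 105 × 1/3 = 35
χ² = Σ (O − E)² / E
  tailless: (81 − 70)² / 70 = 1.7286
  tailed: (24 − 35)² / 35 = 3.4571
χ² = 1.7286 + 3.4571 = 5.1857 ≈ 5.186

5.186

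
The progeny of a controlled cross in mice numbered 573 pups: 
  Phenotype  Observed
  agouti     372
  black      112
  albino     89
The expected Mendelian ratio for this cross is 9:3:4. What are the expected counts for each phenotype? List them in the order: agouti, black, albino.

Expected counts for N = 573 under a 9:3:4 ratio (total parts = 16):
  agouti: 573 × 9/16 = 322.3125
  black: 573 × 3/16 = 107.4375
  albino: 573 × 4/16 = 143.25

322.3125, 107.4375, 143.25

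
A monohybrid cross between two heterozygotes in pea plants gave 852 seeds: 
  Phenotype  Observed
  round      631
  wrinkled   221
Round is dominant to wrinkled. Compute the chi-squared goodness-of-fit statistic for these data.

For a monohybrid cross between heterozygotes with complete dominance, the expected phenotypic ratio is 3:1.
Expected counts for N = 852 under a 3:1 ratio (total parts = 4):
  round: 852 × 3/4 = 639
  wrinkled: 852 × 1/4 = 213
χ² = Σ (O − E)² / E
  round: (631 − 639)² / 639 = 0.1002
  wrinkled: (221 − 213)² / 213 = 0.3005
χ² = 0.1002 + 0.3005 = 0.4007 ≈ 0.401

0.401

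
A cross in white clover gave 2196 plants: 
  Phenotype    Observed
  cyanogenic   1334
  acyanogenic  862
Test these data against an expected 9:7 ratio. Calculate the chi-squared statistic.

18.044

Expected counts for N = 2196 under a 9:7 ratio (total parts = 16):
  cyanogenic: 2196 × 9/16 = 1235.25
  acyanogenic: 2196 × 7/16 = 960.75
χ² = Σ (O − E)² / E
  cyanogenic: (1334 − 1235.25)² / 1235.25 = 7.8944
  acyanogenic: (862 − 960.75)² / 960.75 = 10.1499
χ² = 7.8944 + 10.1499 = 18.0443 ≈ 18.044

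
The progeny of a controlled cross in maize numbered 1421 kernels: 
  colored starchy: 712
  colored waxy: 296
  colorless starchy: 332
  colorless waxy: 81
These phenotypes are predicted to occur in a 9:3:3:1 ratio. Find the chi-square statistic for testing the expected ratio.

29.638

Under the 9:3:3:1 hypothesis (Σ ratio = 16, N = 1421):
  colored starchy: 1421 × 9/16 = 799.3125
  colored waxy: 1421 × 3/16 = 266.4375
  colorless starchy: 1421 × 3/16 = 266.4375
  colorless waxy: 1421 × 1/16 = 88.8125
χ² = Σ (O − E)² / E
  colored starchy: (712 − 799.3125)² / 799.3125 = 9.5375
  colored waxy: (296 − 266.4375)² / 266.4375 = 3.2801
  colorless starchy: (332 − 266.4375)² / 266.4375 = 16.1330
  colorless waxy: (81 − 88.8125)² / 88.8125 = 0.6872
χ² = 9.5375 + 3.2801 + 16.1330 + 0.6872 = 29.6378 ≈ 29.638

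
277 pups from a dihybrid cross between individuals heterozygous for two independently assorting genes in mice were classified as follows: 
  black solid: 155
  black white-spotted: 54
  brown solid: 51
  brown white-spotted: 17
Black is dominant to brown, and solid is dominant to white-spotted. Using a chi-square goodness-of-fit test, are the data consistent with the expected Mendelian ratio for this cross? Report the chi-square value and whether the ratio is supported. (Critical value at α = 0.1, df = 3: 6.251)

0.109; consistent

A dihybrid F₂ with independent assortment and complete dominance at both loci gives a 9:3:3:1 phenotypic ratio.
Under the 9:3:3:1 hypothesis (Σ ratio = 16, N = 277):
  black solid: 277 × 9/16 = 155.8125
  black white-spotted: 277 × 3/16 = 51.9375
  brown solid: 277 × 3/16 = 51.9375
  brown white-spotted: 277 × 1/16 = 17.3125
χ² = Σ (O − E)² / E
  black solid: (155 − 155.8125)² / 155.8125 = 0.0042
  black white-spotted: (54 − 51.9375)² / 51.9375 = 0.0819
  brown solid: (51 − 51.9375)² / 51.9375 = 0.0169
  brown white-spotted: (17 − 17.3125)² / 17.3125 = 0.0056
χ² = 0.0042 + 0.0819 + 0.0169 + 0.0056 = 0.1086 ≈ 0.109
Degrees of freedom = 4 − 1 = 3; critical value at α = 0.1 is 6.251.
Since 0.109 < 6.251, we fail to reject the null hypothesis — the data are consistent with the 9:3:3:1 ratio.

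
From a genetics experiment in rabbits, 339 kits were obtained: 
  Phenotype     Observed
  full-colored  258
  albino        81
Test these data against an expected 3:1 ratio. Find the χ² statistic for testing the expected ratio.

0.221

The 3:1 ratio has 4 parts, so with N = 339 the expected counts are:
  full-colored: 339 × 3/4 = 254.25
  albino: 339 × 1/4 = 84.75
χ² = Σ (O − E)² / E
  full-colored: (258 − 254.25)² / 254.25 = 0.0553
  albino: (81 − 84.75)² / 84.75 = 0.1659
χ² = 0.0553 + 0.1659 = 0.2212 ≈ 0.221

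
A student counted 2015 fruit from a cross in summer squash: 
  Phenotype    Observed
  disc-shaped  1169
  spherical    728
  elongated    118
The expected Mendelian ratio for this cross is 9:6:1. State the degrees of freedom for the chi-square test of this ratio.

A goodness-of-fit test with 3 phenotype classes has df = 3 − 1 = 2.

2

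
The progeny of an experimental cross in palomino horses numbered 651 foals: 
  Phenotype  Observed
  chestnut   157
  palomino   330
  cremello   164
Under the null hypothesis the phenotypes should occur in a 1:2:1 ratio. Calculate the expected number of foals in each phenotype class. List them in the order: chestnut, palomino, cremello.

162.75, 325.5, 162.75

Total ratio parts = 4. Expected numbers out of 651:
  chestnut: 651 × 1/4 = 162.75
  palomino: 651 × 2/4 = 325.5
  cremello: 651 × 1/4 = 162.75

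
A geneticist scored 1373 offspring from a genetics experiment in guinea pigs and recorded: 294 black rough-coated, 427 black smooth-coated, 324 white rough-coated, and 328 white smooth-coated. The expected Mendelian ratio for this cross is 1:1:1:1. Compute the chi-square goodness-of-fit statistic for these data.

Expected counts for N = 1373 under a 1:1:1:1 ratio (total parts = 4):
  black rough-coated: 1373 × 1/4 = 343.25
  black smooth-coated: 1373 × 1/4 = 343.25
  white rough-coated: 1373 × 1/4 = 343.25
  white smooth-coated: 1373 × 1/4 = 343.25
χ² = Σ (O − E)² / E
  black rough-coated: (294 − 343.25)² / 343.25 = 7.0665
  black smooth-coated: (427 − 343.25)² / 343.25 = 20.4343
  white rough-coated: (324 − 343.25)² / 343.25 = 1.0796
  white smooth-coated: (328 − 343.25)² / 343.25 = 0.6775
χ² = 7.0665 + 20.4343 + 1.0796 + 0.6775 = 29.2579 ≈ 29.258

29.258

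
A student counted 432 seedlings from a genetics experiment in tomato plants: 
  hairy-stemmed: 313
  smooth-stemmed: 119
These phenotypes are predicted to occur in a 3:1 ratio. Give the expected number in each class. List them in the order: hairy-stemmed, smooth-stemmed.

Expected counts for N = 432 under a 3:1 ratio (total parts = 4):
  hairy-stemmed: 432 × 3/4 = 324
  smooth-stemmed: 432 × 1/4 = 108

324, 108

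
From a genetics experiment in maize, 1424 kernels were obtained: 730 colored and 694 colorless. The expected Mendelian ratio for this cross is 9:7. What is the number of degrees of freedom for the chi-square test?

A goodness-of-fit test with 2 phenotype classes has df = 2 − 1 = 1.

1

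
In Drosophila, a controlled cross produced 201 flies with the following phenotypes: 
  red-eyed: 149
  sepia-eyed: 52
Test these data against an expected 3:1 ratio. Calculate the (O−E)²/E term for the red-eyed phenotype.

Total ratio parts = 4. Expected numbers out of 201:
  red-eyed: 201 × 3/4 = 150.75
  sepia-eyed: 201 × 1/4 = 50.25
Contribution of red-eyed: (149 − 150.75)² / 150.75 = 0.0203

0.020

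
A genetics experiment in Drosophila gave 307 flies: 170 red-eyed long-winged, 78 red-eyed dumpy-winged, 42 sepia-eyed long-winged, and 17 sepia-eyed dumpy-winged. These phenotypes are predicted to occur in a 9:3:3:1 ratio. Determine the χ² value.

Under the 9:3:3:1 hypothesis (Σ ratio = 16, N = 307):
  red-eyed long-winged: 307 × 9/16 = 172.6875
  red-eyed dumpy-winged: 307 × 3/16 = 57.5625
  sepia-eyed long-winged: 307 × 3/16 = 57.5625
  sepia-eyed dumpy-winged: 307 × 1/16 = 19.1875
χ² = Σ (O − E)² / E
  red-eyed long-winged: (170 − 172.6875)² / 172.6875 = 0.0418
  red-eyed dumpy-winged: (78 − 57.5625)² / 57.5625 = 7.2563
  sepia-eyed long-winged: (42 − 57.5625)² / 57.5625 = 4.2075
  sepia-eyed dumpy-winged: (17 − 19.1875)² / 19.1875 = 0.2494
χ² = 0.0418 + 7.2563 + 4.2075 + 0.2494 = 11.755

11.755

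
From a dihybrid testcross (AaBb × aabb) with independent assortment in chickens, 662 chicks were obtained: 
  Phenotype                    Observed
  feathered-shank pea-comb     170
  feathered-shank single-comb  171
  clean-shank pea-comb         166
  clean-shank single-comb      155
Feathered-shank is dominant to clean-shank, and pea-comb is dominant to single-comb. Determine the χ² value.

0.973

A dihybrid testcross with independent assortment gives a 1:1:1:1 ratio.
The 1:1:1:1 ratio has 4 parts, so with N = 662 the expected counts are:
  feathered-shank pea-comb: 662 × 1/4 = 165.5
  feathered-shank single-comb: 662 × 1/4 = 165.5
  clean-shank pea-comb: 662 × 1/4 = 165.5
  clean-shank single-comb: 662 × 1/4 = 165.5
χ² = Σ (O − E)² / E
  feathered-shank pea-comb: (170 − 165.5)² / 165.5 = 0.1224
  feathered-shank single-comb: (171 − 165.5)² / 165.5 = 0.1828
  clean-shank pea-comb: (166 − 165.5)² / 165.5 = 0.0015
  clean-shank single-comb: (155 − 165.5)² / 165.5 = 0.6662
χ² = 0.1224 + 0.1828 + 0.0015 + 0.6662 = 0.9729 ≈ 0.973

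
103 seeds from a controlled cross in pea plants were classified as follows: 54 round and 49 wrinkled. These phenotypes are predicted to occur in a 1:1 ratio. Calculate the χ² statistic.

0.243

The 1:1 ratio has 2 parts, so with N = 103 the expected counts are:
  round: 103 × 1/2 = 51.5
  wrinkled: 103 × 1/2 = 51.5
χ² = Σ (O − E)² / E
  round: (54 − 51.5)² / 51.5 = 0.1214
  wrinkled: (49 − 51.5)² / 51.5 = 0.1214
χ² = 0.1214 + 0.1214 = 0.2428 ≈ 0.243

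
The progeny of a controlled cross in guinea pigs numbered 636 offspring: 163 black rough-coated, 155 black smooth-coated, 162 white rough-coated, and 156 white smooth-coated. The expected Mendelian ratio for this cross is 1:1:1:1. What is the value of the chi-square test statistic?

0.314

Total ratio parts = 4. Expected numbers out of 636:
  black rough-coated: 636 × 1/4 = 159
  black smooth-coated: 636 × 1/4 = 159
  white rough-coated: 636 × 1/4 = 159
  white smooth-coated: 636 × 1/4 = 159
χ² = Σ (O − E)² / E
  black rough-coated: (163 − 159)² / 159 = 0.1006
  black smooth-coated: (155 − 159)² / 159 = 0.1006
  white rough-coated: (162 − 159)² / 159 = 0.0566
  white smooth-coated: (156 − 159)² / 159 = 0.0566
χ² = 0.1006 + 0.1006 + 0.0566 + 0.0566 = 0.3144 ≈ 0.314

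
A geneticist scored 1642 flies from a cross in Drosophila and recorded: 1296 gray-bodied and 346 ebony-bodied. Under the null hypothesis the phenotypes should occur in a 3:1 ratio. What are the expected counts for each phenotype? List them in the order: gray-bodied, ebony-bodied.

1231.5, 410.5

The 3:1 ratio has 4 parts, so with N = 1642 the expected counts are:
  gray-bodied: 1642 × 3/4 = 1231.5
  ebony-bodied: 1642 × 1/4 = 410.5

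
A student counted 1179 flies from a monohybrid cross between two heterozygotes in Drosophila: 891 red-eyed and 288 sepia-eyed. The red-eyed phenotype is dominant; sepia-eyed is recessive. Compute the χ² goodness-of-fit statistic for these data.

For a monohybrid cross between heterozygotes with complete dominance, the expected phenotypic ratio is 3:1.
The 3:1 ratio has 4 parts, so with N = 1179 the expected counts are:
  red-eyed: 1179 × 3/4 = 884.25
  sepia-eyed: 1179 × 1/4 = 294.75
χ² = Σ (O − E)² / E
  red-eyed: (891 − 884.25)² / 884.25 = 0.0515
  sepia-eyed: (288 − 294.75)² / 294.75 = 0.1546
χ² = 0.0515 + 0.1546 = 0.2061 ≈ 0.206

0.206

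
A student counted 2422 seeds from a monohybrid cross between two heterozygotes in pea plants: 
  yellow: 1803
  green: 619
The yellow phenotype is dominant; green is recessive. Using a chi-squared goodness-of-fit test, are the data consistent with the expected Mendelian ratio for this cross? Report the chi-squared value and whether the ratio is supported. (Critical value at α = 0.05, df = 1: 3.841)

For a monohybrid cross between heterozygotes with complete dominance, the expected phenotypic ratio is 3:1.
Under the 3:1 hypothesis (Σ ratio = 4, N = 2422):
  yellow: 2422 × 3/4 = 1816.5
  green: 2422 × 1/4 = 605.5
χ² = Σ (O − E)² / E
  yellow: (1803 − 1816.5)² / 1816.5 = 0.1003
  green: (619 − 605.5)² / 605.5 = 0.3010
χ² = 0.1003 + 0.3010 = 0.4013 ≈ 0.401
Degrees of freedom = 2 − 1 = 1; critical value at α = 0.05 is 3.841.
Since 0.401 < 3.841, we fail to reject the null hypothesis — the data are consistent with the 3:1 ratio.

0.401; consistent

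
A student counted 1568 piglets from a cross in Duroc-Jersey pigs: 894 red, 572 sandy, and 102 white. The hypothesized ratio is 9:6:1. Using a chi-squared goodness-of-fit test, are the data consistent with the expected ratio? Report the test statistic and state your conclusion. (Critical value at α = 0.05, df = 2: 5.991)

Expected counts for N = 1568 under a 9:6:1 ratio (total parts = 16):
  red: 1568 × 9/16 = 882
  sandy: 1568 × 6/16 = 588
  white: 1568 × 1/16 = 98
χ² = Σ (O − E)² / E
  red: (894 − 882)² / 882 = 0.1633
  sandy: (572 − 588)² / 588 = 0.4354
  white: (102 − 98)² / 98 = 0.1633
χ² = 0.1633 + 0.4354 + 0.1633 = 0.762
Degrees of freedom = 3 − 1 = 2; critical value at α = 0.05 is 5.991.
Since 0.762 < 5.991, we fail to reject the null hypothesis — the data are consistent with the 9:6:1 ratio.

0.762; consistent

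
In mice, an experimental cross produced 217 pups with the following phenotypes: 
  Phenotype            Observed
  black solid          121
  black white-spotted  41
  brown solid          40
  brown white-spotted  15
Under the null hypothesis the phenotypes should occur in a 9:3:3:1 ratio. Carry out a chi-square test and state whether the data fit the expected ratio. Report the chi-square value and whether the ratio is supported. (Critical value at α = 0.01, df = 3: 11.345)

Total ratio parts = 16. Expected numbers out of 217:
  black solid: 217 × 9/16 = 122.0625
  black white-spotted: 217 × 3/16 = 40.6875
  brown solid: 217 × 3/16 = 40.6875
  brown white-spotted: 217 × 1/16 = 13.5625
χ² = Σ (O − E)² / E
  black solid: (121 − 122.0625)² / 122.0625 = 0.0092
  black white-spotted: (41 − 40.6875)² / 40.6875 = 0.0024
  brown solid: (40 − 40.6875)² / 40.6875 = 0.0116
  brown white-spotted: (15 − 13.5625)² / 13.5625 = 0.1524
χ² = 0.0092 + 0.0024 + 0.0116 + 0.1524 = 0.1756 ≈ 0.176
Degrees of freedom = 4 − 1 = 3; critical value at α = 0.01 is 11.345.
Since 0.176 < 11.345, we fail to reject the null hypothesis — the data are consistent with the 9:3:3:1 ratio.

0.176; consistent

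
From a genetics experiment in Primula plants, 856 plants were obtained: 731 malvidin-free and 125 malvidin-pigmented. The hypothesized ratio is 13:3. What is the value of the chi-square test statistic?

9.664

Expected counts for N = 856 under a 13:3 ratio (total parts = 16):
  malvidin-free: 856 × 13/16 = 695.5
  malvidin-pigmented: 856 × 3/16 = 160.5
χ² = Σ (O − E)² / E
  malvidin-free: (731 − 695.5)² / 695.5 = 1.8120
  malvidin-pigmented: (125 − 160.5)² / 160.5 = 7.8520
χ² = 1.8120 + 7.8520 = 9.664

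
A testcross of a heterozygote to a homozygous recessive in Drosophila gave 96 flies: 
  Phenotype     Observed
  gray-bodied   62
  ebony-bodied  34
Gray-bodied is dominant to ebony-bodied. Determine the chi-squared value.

A testcross of a heterozygote (Aa × aa) gives a 1:1 phenotypic ratio.
The 1:1 ratio has 2 parts, so with N = 96 the expected counts are:
  gray-bodied: 96 × 1/2 = 48
  ebony-bodied: 96 × 1/2 = 48
χ² = Σ (O − E)² / E
  gray-bodied: (62 − 48)² / 48 = 4.0833
  ebony-bodied: (34 − 48)² / 48 = 4.0833
χ² = 4.0833 + 4.0833 = 8.1666 ≈ 8.167

8.167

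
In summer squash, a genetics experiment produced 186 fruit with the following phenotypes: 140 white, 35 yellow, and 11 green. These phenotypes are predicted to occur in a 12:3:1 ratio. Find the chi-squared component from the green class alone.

0.034

Under the 12:3:1 hypothesis (Σ ratio = 16, N = 186):
  white: 186 × 12/16 = 139.5
  yellow: 186 × 3/16 = 34.875
  green: 186 × 1/16 = 11.625
Contribution of green: (11 − 11.625)² / 11.625 = 0.0336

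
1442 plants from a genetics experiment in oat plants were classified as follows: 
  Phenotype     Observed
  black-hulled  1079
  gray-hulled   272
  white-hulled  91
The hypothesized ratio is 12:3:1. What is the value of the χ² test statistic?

Total ratio parts = 16. Expected numbers out of 1442:
  black-hulled: 1442 × 12/16 = 1081.5
  gray-hulled: 1442 × 3/16 = 270.375
  white-hulled: 1442 × 1/16 = 90.125
χ² = Σ (O − E)² / E
  black-hulled: (1079 − 1081.5)² / 1081.5 = 0.0058
  gray-hulled: (272 − 270.375)² / 270.375 = 0.0098
  white-hulled: (91 − 90.125)² / 90.125 = 0.0085
χ² = 0.0058 + 0.0098 + 0.0085 = 0.0241 ≈ 0.024

0.024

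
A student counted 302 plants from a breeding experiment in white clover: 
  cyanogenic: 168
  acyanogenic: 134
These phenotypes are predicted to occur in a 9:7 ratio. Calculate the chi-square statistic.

Expected counts for N = 302 under a 9:7 ratio (total parts = 16):
  cyanogenic: 302 × 9/16 = 169.875
  acyanogenic: 302 × 7/16 = 132.125
χ² = Σ (O − E)² / E
  cyanogenic: (168 − 169.875)² / 169.875 = 0.0207
  acyanogenic: (134 − 132.125)² / 132.125 = 0.0266
χ² = 0.0207 + 0.0266 = 0.0473 ≈ 0.047

0.047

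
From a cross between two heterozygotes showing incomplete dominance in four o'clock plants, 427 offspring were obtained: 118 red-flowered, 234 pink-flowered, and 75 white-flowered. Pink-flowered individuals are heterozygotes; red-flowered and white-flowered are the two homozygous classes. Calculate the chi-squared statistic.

With incomplete dominance, a heterozygote × heterozygote cross gives a 1:2:1 phenotypic ratio.
The 1:2:1 ratio has 4 parts, so with N = 427 the expected counts are:
  red-flowered: 427 × 1/4 = 106.75
  pink-flowered: 427 × 2/4 = 213.5
  white-flowered: 427 × 1/4 = 106.75
χ² = Σ (O − E)² / E
  red-flowered: (118 − 106.75)² / 106.75 = 1.1856
  pink-flowered: (234 − 213.5)² / 213.5 = 1.9684
  white-flowered: (75 − 106.75)² / 106.75 = 9.4432
χ² = 1.1856 + 1.9684 + 9.4432 = 12.5972 ≈ 12.597

12.597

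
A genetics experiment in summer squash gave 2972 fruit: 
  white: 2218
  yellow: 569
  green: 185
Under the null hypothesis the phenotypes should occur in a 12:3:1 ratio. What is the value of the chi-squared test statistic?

The 12:3:1 ratio has 16 parts, so with N = 2972 the expected counts are:
  white: 2972 × 12/16 = 2229
  yellow: 2972 × 3/16 = 557.25
  green: 2972 × 1/16 = 185.75
χ² = Σ (O − E)² / E
  white: (2218 − 2229)² / 2229 = 0.0543
  yellow: (569 − 557.25)² / 557.25 = 0.2478
  green: (185 − 185.75)² / 185.75 = 0.0030
χ² = 0.0543 + 0.2478 + 0.0030 = 0.3051 ≈ 0.305

0.305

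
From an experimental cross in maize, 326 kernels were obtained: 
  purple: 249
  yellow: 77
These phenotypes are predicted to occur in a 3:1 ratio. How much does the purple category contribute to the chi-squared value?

0.083

The 3:1 ratio has 4 parts, so with N = 326 the expected counts are:
  purple: 326 × 3/4 = 244.5
  yellow: 326 × 1/4 = 81.5
Contribution of purple: (249 − 244.5)² / 244.5 = 0.0828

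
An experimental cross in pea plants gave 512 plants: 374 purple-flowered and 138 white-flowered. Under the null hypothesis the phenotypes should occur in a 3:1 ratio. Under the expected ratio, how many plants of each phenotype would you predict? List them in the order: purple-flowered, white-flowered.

384, 128

Total ratio parts = 4. Expected numbers out of 512:
  purple-flowered: 512 × 3/4 = 384
  white-flowered: 512 × 1/4 = 128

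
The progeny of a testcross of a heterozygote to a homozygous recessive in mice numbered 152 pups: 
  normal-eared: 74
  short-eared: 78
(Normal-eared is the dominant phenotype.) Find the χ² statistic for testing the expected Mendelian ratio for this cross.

A testcross of a heterozygote (Aa × aa) gives a 1:1 phenotypic ratio.
Expected counts for N = 152 under a 1:1 ratio (total parts = 2):
  normal-eared: 152 × 1/2 = 76
  short-eared: 152 × 1/2 = 76
χ² = Σ (O − E)² / E
  normal-eared: (74 − 76)² / 76 = 0.0526
  short-eared: (78 − 76)² / 76 = 0.0526
χ² = 0.0526 + 0.0526 = 0.1052 ≈ 0.105

0.105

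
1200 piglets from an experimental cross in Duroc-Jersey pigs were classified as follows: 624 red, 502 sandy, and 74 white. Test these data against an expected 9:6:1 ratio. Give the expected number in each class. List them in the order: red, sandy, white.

Under the 9:6:1 hypothesis (Σ ratio = 16, N = 1200):
  red: 1200 × 9/16 = 675
  sandy: 1200 × 6/16 = 450
  white: 1200 × 1/16 = 75

675, 450, 75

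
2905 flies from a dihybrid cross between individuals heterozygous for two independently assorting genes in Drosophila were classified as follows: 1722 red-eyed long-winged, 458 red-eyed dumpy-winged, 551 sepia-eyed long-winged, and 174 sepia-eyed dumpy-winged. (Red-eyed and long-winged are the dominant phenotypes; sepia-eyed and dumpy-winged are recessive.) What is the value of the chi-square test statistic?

18.917

A dihybrid F₂ with independent assortment and complete dominance at both loci gives a 9:3:3:1 phenotypic ratio.
Under the 9:3:3:1 hypothesis (Σ ratio = 16, N = 2905):
  red-eyed long-winged: 2905 × 9/16 = 1634.0625
  red-eyed dumpy-winged: 2905 × 3/16 = 544.6875
  sepia-eyed long-winged: 2905 × 3/16 = 544.6875
  sepia-eyed dumpy-winged: 2905 × 1/16 = 181.5625
χ² = Σ (O − E)² / E
  red-eyed long-winged: (1722 − 1634.0625)² / 1634.0625 = 4.7324
  red-eyed dumpy-winged: (458 − 544.6875)² / 544.6875 = 13.7964
  sepia-eyed long-winged: (551 − 544.6875)² / 544.6875 = 0.0732
  sepia-eyed dumpy-winged: (174 − 181.5625)² / 181.5625 = 0.3150
χ² = 4.7324 + 13.7964 + 0.0732 + 0.3150 = 18.917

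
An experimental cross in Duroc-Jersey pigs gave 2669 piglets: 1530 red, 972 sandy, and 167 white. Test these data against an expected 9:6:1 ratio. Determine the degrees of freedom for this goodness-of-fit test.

2

A goodness-of-fit test with 3 phenotype classes has df = 3 − 1 = 2.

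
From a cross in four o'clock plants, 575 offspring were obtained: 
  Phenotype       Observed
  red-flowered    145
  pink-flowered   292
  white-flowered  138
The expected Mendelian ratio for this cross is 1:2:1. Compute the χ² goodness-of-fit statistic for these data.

0.311

The 1:2:1 ratio has 4 parts, so with N = 575 the expected counts are:
  red-flowered: 575 × 1/4 = 143.75
  pink-flowered: 575 × 2/4 = 287.5
  white-flowered: 575 × 1/4 = 143.75
χ² = Σ (O − E)² / E
  red-flowered: (145 − 143.75)² / 143.75 = 0.0109
  pink-flowered: (292 − 287.5)² / 287.5 = 0.0704
  white-flowered: (138 − 143.75)² / 143.75 = 0.2300
χ² = 0.0109 + 0.0704 + 0.2300 = 0.3113 ≈ 0.311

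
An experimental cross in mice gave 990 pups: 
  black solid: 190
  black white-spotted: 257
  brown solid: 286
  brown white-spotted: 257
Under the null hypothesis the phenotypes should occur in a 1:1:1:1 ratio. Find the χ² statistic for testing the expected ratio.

Total ratio parts = 4. Expected numbers out of 990:
  black solid: 990 × 1/4 = 247.5
  black white-spotted: 990 × 1/4 = 247.5
  brown solid: 990 × 1/4 = 247.5
  brown white-spotted: 990 × 1/4 = 247.5
χ² = Σ (O − E)² / E
  black solid: (190 − 247.5)² / 247.5 = 13.3586
  black white-spotted: (257 − 247.5)² / 247.5 = 0.3646
  brown solid: (286 − 247.5)² / 247.5 = 5.9889
  brown white-spotted: (257 − 247.5)² / 247.5 = 0.3646
χ² = 13.3586 + 0.3646 + 5.9889 + 0.3646 = 20.0767 ≈ 20.077

20.077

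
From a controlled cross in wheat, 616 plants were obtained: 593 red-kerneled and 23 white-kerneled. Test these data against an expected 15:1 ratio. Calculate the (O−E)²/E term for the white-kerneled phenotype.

6.240

Total ratio parts = 16. Expected numbers out of 616:
  red-kerneled: 616 × 15/16 = 577.5
  white-kerneled: 616 × 1/16 = 38.5
Contribution of white-kerneled: (23 − 38.5)² / 38.5 = 6.2403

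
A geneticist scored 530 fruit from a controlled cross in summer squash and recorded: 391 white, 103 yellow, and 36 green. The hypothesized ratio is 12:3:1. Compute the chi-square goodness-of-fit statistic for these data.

0.488

Under the 12:3:1 hypothesis (Σ ratio = 16, N = 530):
  white: 530 × 12/16 = 397.5
  yellow: 530 × 3/16 = 99.375
  green: 530 × 1/16 = 33.125
χ² = Σ (O − E)² / E
  white: (391 − 397.5)² / 397.5 = 0.1063
  yellow: (103 − 99.375)² / 99.375 = 0.1322
  green: (36 − 33.125)² / 33.125 = 0.2495
χ² = 0.1063 + 0.1322 + 0.2495 = 0.488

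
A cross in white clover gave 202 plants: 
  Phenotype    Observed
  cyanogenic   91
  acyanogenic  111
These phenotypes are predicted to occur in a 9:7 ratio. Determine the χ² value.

Total ratio parts = 16. Expected numbers out of 202:
  cyanogenic: 202 × 9/16 = 113.625
  acyanogenic: 202 × 7/16 = 88.375
χ² = Σ (O − E)² / E
  cyanogenic: (91 − 113.625)² / 113.625 = 4.5051
  acyanogenic: (111 − 88.375)² / 88.375 = 5.7923
χ² = 4.5051 + 5.7923 = 10.2974 ≈ 10.297

10.297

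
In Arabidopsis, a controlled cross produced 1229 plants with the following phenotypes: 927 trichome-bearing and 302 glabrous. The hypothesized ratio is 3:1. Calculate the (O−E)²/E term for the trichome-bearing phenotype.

0.030

Total ratio parts = 4. Expected numbers out of 1229:
  trichome-bearing: 1229 × 3/4 = 921.75
  glabrous: 1229 × 1/4 = 307.25
Contribution of trichome-bearing: (927 − 921.75)² / 921.75 = 0.0299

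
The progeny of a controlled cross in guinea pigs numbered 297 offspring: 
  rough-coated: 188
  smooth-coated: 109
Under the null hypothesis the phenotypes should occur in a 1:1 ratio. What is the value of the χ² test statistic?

Expected counts for N = 297 under a 1:1 ratio (total parts = 2):
  rough-coated: 297 × 1/2 = 148.5
  smooth-coated: 297 × 1/2 = 148.5
χ² = Σ (O − E)² / E
  rough-coated: (188 − 148.5)² / 148.5 = 10.5067
  smooth-coated: (109 − 148.5)² / 148.5 = 10.5067
χ² = 10.5067 + 10.5067 = 21.0134 ≈ 21.013

21.013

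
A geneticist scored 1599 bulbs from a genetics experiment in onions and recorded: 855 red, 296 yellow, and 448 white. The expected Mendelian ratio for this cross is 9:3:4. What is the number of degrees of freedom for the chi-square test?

2

A goodness-of-fit test with 3 phenotype classes has df = 3 − 1 = 2.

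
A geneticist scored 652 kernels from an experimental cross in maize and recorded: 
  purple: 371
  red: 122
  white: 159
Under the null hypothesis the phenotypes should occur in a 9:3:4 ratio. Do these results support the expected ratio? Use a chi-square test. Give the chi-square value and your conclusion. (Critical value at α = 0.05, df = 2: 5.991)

0.148; consistent

Under the 9:3:4 hypothesis (Σ ratio = 16, N = 652):
  purple: 652 × 9/16 = 366.75
  red: 652 × 3/16 = 122.25
  white: 652 × 4/16 = 163
χ² = Σ (O − E)² / E
  purple: (371 − 366.75)² / 366.75 = 0.0493
  red: (122 − 122.25)² / 122.25 = 0.0005
  white: (159 − 163)² / 163 = 0.0982
χ² = 0.0493 + 0.0005 + 0.0982 = 0.148
Degrees of freedom = 3 − 1 = 2; critical value at α = 0.05 is 5.991.
Since 0.148 < 5.991, we fail to reject the null hypothesis — the data are consistent with the 9:3:4 ratio.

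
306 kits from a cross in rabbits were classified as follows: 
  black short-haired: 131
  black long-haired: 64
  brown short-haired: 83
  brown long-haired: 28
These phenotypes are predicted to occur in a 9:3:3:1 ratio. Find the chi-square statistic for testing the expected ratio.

Total ratio parts = 16. Expected numbers out of 306:
  black short-haired: 306 × 9/16 = 172.125
  black long-haired: 306 × 3/16 = 57.375
  brown short-haired: 306 × 3/16 = 57.375
  brown long-haired: 306 × 1/16 = 19.125
χ² = Σ (O − E)² / E
  black short-haired: (131 − 172.125)² / 172.125 = 9.8258
  black long-haired: (64 − 57.375)² / 57.375 = 0.7650
  brown short-haired: (83 − 57.375)² / 57.375 = 11.4447
  brown long-haired: (28 − 19.125)² / 19.125 = 4.1185
χ² = 9.8258 + 0.7650 + 11.4447 + 4.1185 = 26.154

26.154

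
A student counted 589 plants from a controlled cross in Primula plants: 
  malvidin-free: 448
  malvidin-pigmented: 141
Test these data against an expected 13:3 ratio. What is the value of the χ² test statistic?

10.410

Under the 13:3 hypothesis (Σ ratio = 16, N = 589):
  malvidin-free: 589 × 13/16 = 478.5625
  malvidin-pigmented: 589 × 3/16 = 110.4375
χ² = Σ (O − E)² / E
  malvidin-free: (448 − 478.5625)² / 478.5625 = 1.9518
  malvidin-pigmented: (141 − 110.4375)² / 110.4375 = 8.4579
χ² = 1.9518 + 8.4579 = 10.4097 ≈ 10.410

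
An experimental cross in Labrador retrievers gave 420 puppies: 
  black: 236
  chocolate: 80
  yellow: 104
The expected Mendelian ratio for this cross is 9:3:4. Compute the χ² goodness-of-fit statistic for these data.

0.030

Expected counts for N = 420 under a 9:3:4 ratio (total parts = 16):
  black: 420 × 9/16 = 236.25
  chocolate: 420 × 3/16 = 78.75
  yellow: 420 × 4/16 = 105
χ² = Σ (O − E)² / E
  black: (236 − 236.25)² / 236.25 = 0.0003
  chocolate: (80 − 78.75)² / 78.75 = 0.0198
  yellow: (104 − 105)² / 105 = 0.0095
χ² = 0.0003 + 0.0198 + 0.0095 = 0.0296 ≈ 0.030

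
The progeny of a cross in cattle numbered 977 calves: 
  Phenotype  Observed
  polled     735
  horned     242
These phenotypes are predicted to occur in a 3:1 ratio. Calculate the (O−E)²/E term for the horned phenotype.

0.021

Expected counts for N = 977 under a 3:1 ratio (total parts = 4):
  polled: 977 × 3/4 = 732.75
  horned: 977 × 1/4 = 244.25
Contribution of horned: (242 − 244.25)² / 244.25 = 0.0207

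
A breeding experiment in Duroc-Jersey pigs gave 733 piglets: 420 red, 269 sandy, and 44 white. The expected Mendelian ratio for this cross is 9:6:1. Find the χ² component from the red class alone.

0.143

The 9:6:1 ratio has 16 parts, so with N = 733 the expected counts are:
  red: 733 × 9/16 = 412.3125
  sandy: 733 × 6/16 = 274.875
  white: 733 × 1/16 = 45.8125
Contribution of red: (420 − 412.3125)² / 412.3125 = 0.1433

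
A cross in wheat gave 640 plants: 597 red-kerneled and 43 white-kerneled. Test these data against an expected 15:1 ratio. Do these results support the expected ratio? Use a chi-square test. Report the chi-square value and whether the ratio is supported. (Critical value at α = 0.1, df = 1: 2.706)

0.240; consistent

Under the 15:1 hypothesis (Σ ratio = 16, N = 640):
  red-kerneled: 640 × 15/16 = 600
  white-kerneled: 640 × 1/16 = 40
χ² = Σ (O − E)² / E
  red-kerneled: (597 − 600)² / 600 = 0.0150
  white-kerneled: (43 − 40)² / 40 = 0.2250
χ² = 0.0150 + 0.2250 = 0.240
Degrees of freedom = 2 − 1 = 1; critical value at α = 0.1 is 2.706.
Since 0.240 < 2.706, we fail to reject the null hypothesis — the data are consistent with the 15:1 ratio.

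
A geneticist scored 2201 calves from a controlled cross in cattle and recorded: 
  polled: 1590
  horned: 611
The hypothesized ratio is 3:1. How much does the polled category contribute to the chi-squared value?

2.236

Under the 3:1 hypothesis (Σ ratio = 4, N = 2201):
  polled: 2201 × 3/4 = 1650.75
  horned: 2201 × 1/4 = 550.25
Contribution of polled: (1590 − 1650.75)² / 1650.75 = 2.2357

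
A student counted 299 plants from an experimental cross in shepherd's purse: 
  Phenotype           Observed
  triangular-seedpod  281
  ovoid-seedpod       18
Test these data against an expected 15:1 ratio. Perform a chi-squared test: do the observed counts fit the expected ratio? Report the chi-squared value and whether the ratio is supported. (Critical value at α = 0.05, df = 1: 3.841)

0.027; consistent

Expected counts for N = 299 under a 15:1 ratio (total parts = 16):
  triangular-seedpod: 299 × 15/16 = 280.3125
  ovoid-seedpod: 299 × 1/16 = 18.6875
χ² = Σ (O − E)² / E
  triangular-seedpod: (281 − 280.3125)² / 280.3125 = 0.0017
  ovoid-seedpod: (18 − 18.6875)² / 18.6875 = 0.0253
χ² = 0.0017 + 0.0253 = 0.027
Degrees of freedom = 2 − 1 = 1; critical value at α = 0.05 is 3.841.
Since 0.027 < 3.841, we fail to reject the null hypothesis — the data are consistent with the 15:1 ratio.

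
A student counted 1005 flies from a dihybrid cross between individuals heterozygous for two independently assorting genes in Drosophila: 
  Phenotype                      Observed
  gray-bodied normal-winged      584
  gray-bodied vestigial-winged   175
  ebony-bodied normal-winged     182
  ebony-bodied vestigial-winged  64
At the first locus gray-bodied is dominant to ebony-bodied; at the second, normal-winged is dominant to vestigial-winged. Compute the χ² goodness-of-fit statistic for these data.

A dihybrid F₂ with independent assortment and complete dominance at both loci gives a 9:3:3:1 phenotypic ratio.
Total ratio parts = 16. Expected numbers out of 1005:
  gray-bodied normal-winged: 1005 × 9/16 = 565.3125
  gray-bodied vestigial-winged: 1005 × 3/16 = 188.4375
  ebony-bodied normal-winged: 1005 × 3/16 = 188.4375
  ebony-bodied vestigial-winged: 1005 × 1/16 = 62.8125
χ² = Σ (O − E)² / E
  gray-bodied normal-winged: (584 − 565.3125)² / 565.3125 = 0.6178
  gray-bodied vestigial-winged: (175 − 188.4375)² / 188.4375 = 0.9582
  ebony-bodied normal-winged: (182 − 188.4375)² / 188.4375 = 0.2199
  ebony-bodied vestigial-winged: (64 − 62.8125)² / 62.8125 = 0.0225
χ² = 0.6178 + 0.9582 + 0.2199 + 0.0225 = 1.8184 ≈ 1.818

1.818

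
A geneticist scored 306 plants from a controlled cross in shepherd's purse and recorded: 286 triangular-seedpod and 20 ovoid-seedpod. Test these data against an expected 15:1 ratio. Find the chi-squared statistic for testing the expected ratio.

Under the 15:1 hypothesis (Σ ratio = 16, N = 306):
  triangular-seedpod: 306 × 15/16 = 286.875
  ovoid-seedpod: 306 × 1/16 = 19.125
χ² = Σ (O − E)² / E
  triangular-seedpod: (286 − 286.875)² / 286.875 = 0.0027
  ovoid-seedpod: (20 − 19.125)² / 19.125 = 0.0400
χ² = 0.0027 + 0.0400 = 0.0427 ≈ 0.043

0.043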